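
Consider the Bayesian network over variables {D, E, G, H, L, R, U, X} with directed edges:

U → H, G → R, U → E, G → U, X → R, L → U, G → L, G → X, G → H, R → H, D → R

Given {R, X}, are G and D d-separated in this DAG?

Enumerating the 5 paths from G to D and testing each for blocking by {R, X}:
Path 1: G → H ← R ← D
  H is a collider here and neither H nor any of its descendants is conditioned on, so the collider stays closed — the path is blocked at H.
Path 2: G → R ← D
  R is a collider and R is conditioned on, which opens it — no node blocks this path, so it is active.
Path 3: G → U → H ← R ← D
  H is a collider here and neither H nor any of its descendants is conditioned on, so the collider stays closed — the path is blocked at H.
Path 4: G → X → R ← D
  X is a chain here and X is conditioned on, so the path is blocked at X.
Path 5: G → L → U → H ← R ← D
  H is a collider here and neither H nor any of its descendants is conditioned on, so the collider stays closed — the path is blocked at H.
Since the path G → R ← D is active, G and D are not d-separated given {R, X}.

No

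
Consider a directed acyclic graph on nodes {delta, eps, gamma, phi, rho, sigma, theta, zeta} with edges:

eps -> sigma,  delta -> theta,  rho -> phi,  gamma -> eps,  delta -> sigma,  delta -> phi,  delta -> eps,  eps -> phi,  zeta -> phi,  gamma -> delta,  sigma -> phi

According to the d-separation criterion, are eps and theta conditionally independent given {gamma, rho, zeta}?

We examine all 6 paths between eps and theta:
Path 1: eps → phi ← delta → theta
  phi is a collider here and neither phi nor any of its descendants is conditioned on, so the collider stays closed — the path is blocked at phi.
Path 2: eps → phi ← sigma ← delta → theta
  phi is a collider here and neither phi nor any of its descendants is conditioned on, so the collider stays closed — the path is blocked at phi.
Path 3: eps ← delta → theta
  delta is a fork and delta is not conditioned on — no node blocks this path, so it is active.
Path 4: eps → sigma → phi ← delta → theta
  phi is a collider here and neither phi nor any of its descendants is conditioned on, so the collider stays closed — the path is blocked at phi.
Path 5: eps → sigma ← delta → theta
  sigma is a collider here and neither sigma nor any of its descendants is conditioned on, so the collider stays closed — the path is blocked at sigma.
Path 6: eps ← gamma → delta → theta
  gamma is a fork here and gamma is conditioned on, so the path is blocked at gamma.
Since the path eps ← delta → theta is active, eps and theta are not d-separated given {gamma, rho, zeta}.

No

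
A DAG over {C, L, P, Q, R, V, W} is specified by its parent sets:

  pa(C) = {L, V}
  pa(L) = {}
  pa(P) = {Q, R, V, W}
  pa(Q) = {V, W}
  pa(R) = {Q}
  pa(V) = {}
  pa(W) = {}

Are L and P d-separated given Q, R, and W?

Enumerating the 4 paths from L to P and testing each for blocking by {Q, R, W}:
  1. L → C ← V → Q ← W → P — C:collider[blocks]; V:fork[open]; Q:collider[open]; W:fork[blocks] ⇒ blocked
  2. L → C ← V → Q → R → P — C:collider[blocks]; V:fork[open]; Q:chain[blocks]; R:chain[blocks] ⇒ blocked
  3. L → C ← V → Q → P — C:collider[blocks]; V:fork[open]; Q:chain[blocks] ⇒ blocked
  4. L → C ← V → P — C:collider[blocks]; V:fork[open] ⇒ blocked
All paths are blocked; L ⊥ P | {Q, R, W} holds.

Yes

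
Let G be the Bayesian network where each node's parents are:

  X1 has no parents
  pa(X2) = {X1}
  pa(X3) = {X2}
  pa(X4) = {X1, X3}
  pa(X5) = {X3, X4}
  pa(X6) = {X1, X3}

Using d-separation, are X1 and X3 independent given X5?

No

We examine all 4 paths between X1 and X3:
Path 1: X1 → X6 ← X3
  X6 is a collider here and neither X6 nor any of its descendants is conditioned on, so the collider stays closed — the path is blocked at X6.
Path 2: X1 → X2 → X3
  X2 is a chain and X2 is not conditioned on — no node blocks this path, so it is active.
Path 3: X1 → X4 ← X3
  X4 is a collider and its descendant X5 is conditioned on, which opens it — no node blocks this path, so it is active.
Path 4: X1 → X4 → X5 ← X3
  X4 is a chain and X4 is not conditioned on; X5 is a collider and X5 is conditioned on, which opens it — no node blocks this path, so it is active.
Since the path X1 → X2 → X3 is active, X1 and X3 are not d-separated given {X5}.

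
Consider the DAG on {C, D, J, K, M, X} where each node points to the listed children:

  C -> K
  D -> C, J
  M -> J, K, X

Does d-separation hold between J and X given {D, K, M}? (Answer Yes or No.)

We examine all 2 paths between J and X:
Path 1: J ← D → C → K ← M → X
  D is a fork here and D is conditioned on, so the path is blocked at D.
Path 2: J ← M → X
  M is a fork here and M is conditioned on, so the path is blocked at M.
Every path is blocked, so J and X are d-separated given {D, K, M}.

Yes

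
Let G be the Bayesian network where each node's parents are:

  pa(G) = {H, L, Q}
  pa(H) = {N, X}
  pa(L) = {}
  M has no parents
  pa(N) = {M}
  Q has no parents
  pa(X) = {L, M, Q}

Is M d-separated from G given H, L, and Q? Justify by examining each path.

Yes

There are 6 undirected paths between M and G; checking each against the conditioning set {H, L, Q}:
Path 1: M → N → H → G
  H is a chain here and H is conditioned on, so the path is blocked at H.
Path 2: M → N → H ← X ← Q → G
  Q is a fork here and Q is conditioned on, so the path is blocked at Q.
Path 3: M → N → H ← X ← L → G
  L is a fork here and L is conditioned on, so the path is blocked at L.
Path 4: M → X → H → G
  H is a chain here and H is conditioned on, so the path is blocked at H.
Path 5: M → X ← Q → G
  Q is a fork here and Q is conditioned on, so the path is blocked at Q.
Path 6: M → X ← L → G
  L is a fork here and L is conditioned on, so the path is blocked at L.
Every path is blocked, so M and G are d-separated given {H, L, Q}.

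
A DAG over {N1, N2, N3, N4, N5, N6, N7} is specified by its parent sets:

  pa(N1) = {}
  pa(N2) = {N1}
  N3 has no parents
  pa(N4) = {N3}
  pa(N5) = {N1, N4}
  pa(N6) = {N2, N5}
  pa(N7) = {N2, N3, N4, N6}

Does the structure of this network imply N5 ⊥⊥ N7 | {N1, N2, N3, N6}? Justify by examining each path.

No

6 paths connect N5 and N7; each must be blocked for d-separation to hold:
Path 1: N5 → N6 → N7
  N6 is a chain here and N6 is conditioned on, so the path is blocked at N6.
Path 2: N5 → N6 ← N2 → N7
  N2 is a fork here and N2 is conditioned on, so the path is blocked at N2.
Path 3: N5 ← N4 → N7
  N4 is a fork and N4 is not conditioned on — no node blocks this path, so it is active.
Path 4: N5 ← N4 ← N3 → N7
  N3 is a fork here and N3 is conditioned on, so the path is blocked at N3.
Path 5: N5 ← N1 → N2 → N7
  N1 is a fork here and N1 is conditioned on, so the path is blocked at N1.
Path 6: N5 ← N1 → N2 → N6 → N7
  N1 is a fork here and N1 is conditioned on, so the path is blocked at N1.
Since the path N5 ← N4 → N7 is active, N5 and N7 are not d-separated given {N1, N2, N3, N6}.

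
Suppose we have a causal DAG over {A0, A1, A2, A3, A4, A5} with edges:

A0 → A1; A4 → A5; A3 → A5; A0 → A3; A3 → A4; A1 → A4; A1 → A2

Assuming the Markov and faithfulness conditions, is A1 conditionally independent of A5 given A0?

No — A1 and A5 are not d-separated given {A0}.

We examine all 4 paths between A1 and A5:
Path 1: A1 ← A0 → A3 → A4 → A5
  A0 is a fork here and A0 is conditioned on, so the path is blocked at A0.
Path 2: A1 ← A0 → A3 → A5
  A0 is a fork here and A0 is conditioned on, so the path is blocked at A0.
Path 3: A1 → A4 ← A3 → A5
  A4 is a collider here and neither A4 nor any of its descendants is conditioned on, so the collider stays closed — the path is blocked at A4.
Path 4: A1 → A4 → A5
  A4 is a chain and A4 is not conditioned on — no node blocks this path, so it is active.
At least one path is unblocked, so d-separation fails.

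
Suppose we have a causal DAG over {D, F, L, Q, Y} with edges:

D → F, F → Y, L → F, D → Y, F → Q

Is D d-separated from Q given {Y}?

There are 2 undirected paths between D and Q; checking each against the conditioning set {Y}:
Path 1: D → F → Q
  F is a chain and F is not conditioned on — no node blocks this path, so it is active.
Path 2: D → Y ← F → Q
  Y is a collider and Y is conditioned on, which opens it; F is a fork and F is not conditioned on — no node blocks this path, so it is active.
Since the path D → F → Q is active, D and Q are not d-separated given {Y}.

No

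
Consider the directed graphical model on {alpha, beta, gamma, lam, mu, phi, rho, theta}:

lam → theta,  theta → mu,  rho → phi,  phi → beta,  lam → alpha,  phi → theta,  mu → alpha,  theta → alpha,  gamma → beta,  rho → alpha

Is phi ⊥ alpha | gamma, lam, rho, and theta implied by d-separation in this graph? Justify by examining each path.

Yes — phi and alpha are d-separated given {gamma, lam, rho, theta}.

4 paths connect phi and alpha; each must be blocked for d-separation to hold:
Path 1: phi ← rho → alpha
  rho is a fork here and rho is conditioned on, so the path is blocked at rho.
Path 2: phi → theta → mu → alpha
  theta is a chain here and theta is conditioned on, so the path is blocked at theta.
Path 3: phi → theta ← lam → alpha
  lam is a fork here and lam is conditioned on, so the path is blocked at lam.
Path 4: phi → theta → alpha
  theta is a chain here and theta is conditioned on, so the path is blocked at theta.
Every path is blocked, so phi and alpha are d-separated given {gamma, lam, rho, theta}.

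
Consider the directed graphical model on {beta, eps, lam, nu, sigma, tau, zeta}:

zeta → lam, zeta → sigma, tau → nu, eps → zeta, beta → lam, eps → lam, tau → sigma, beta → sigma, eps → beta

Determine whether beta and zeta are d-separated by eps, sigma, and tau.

No — beta and zeta are not d-separated given {eps, sigma, tau}.

5 paths connect beta and zeta; each must be blocked for d-separation to hold:
Path 1: beta → sigma ← zeta
  sigma is a collider and sigma is conditioned on, which opens it — no node blocks this path, so it is active.
Path 2: beta → lam ← zeta
  lam is a collider here and neither lam nor any of its descendants is conditioned on, so the collider stays closed — the path is blocked at lam.
Path 3: beta → lam ← eps → zeta
  lam is a collider here and neither lam nor any of its descendants is conditioned on, so the collider stays closed — the path is blocked at lam.
Path 4: beta ← eps → zeta
  eps is a fork here and eps is conditioned on, so the path is blocked at eps.
Path 5: beta ← eps → lam ← zeta
  eps is a fork here and eps is conditioned on, so the path is blocked at eps.
Because an active path exists, beta and zeta are not d-separated.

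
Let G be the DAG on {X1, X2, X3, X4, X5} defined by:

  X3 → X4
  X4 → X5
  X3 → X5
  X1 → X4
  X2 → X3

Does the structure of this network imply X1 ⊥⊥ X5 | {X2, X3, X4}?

There are 2 undirected paths between X1 and X5; checking each against the conditioning set {X2, X3, X4}:
Path 1: X1 → X4 → X5
  X4 is a chain here and X4 is conditioned on, so the path is blocked at X4.
Path 2: X1 → X4 ← X3 → X5
  X3 is a fork here and X3 is conditioned on, so the path is blocked at X3.
Since every path is blocked, d-separation holds.

Yes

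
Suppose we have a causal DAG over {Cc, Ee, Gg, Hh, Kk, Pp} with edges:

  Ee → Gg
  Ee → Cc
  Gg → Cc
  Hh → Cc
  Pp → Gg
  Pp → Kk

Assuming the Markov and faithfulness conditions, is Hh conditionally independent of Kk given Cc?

Enumerating the 2 paths from Hh to Kk and testing each for blocking by {Cc}:
  1. Hh → Cc ← Ee → Gg ← Pp → Kk — Cc:collider[open]; Ee:fork[open]; Gg:collider[open]; Pp:fork[open] ⇒ active
  2. Hh → Cc ← Gg ← Pp → Kk — Cc:collider[open]; Gg:chain[open]; Pp:fork[open] ⇒ active
Because an active path exists, Hh and Kk are not d-separated.

No — Hh and Kk are not d-separated given {Cc}.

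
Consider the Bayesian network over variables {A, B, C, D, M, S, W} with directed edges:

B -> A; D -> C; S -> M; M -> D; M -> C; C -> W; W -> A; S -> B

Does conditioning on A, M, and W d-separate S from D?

Enumerating the 4 paths from S to D and testing each for blocking by {A, M, W}:
Path 1: S → M → D
  M is a chain here and M is conditioned on, so the path is blocked at M.
Path 2: S → M → C ← D
  M is a chain here and M is conditioned on, so the path is blocked at M.
Path 3: S → B → A ← W ← C ← M → D
  W is a chain here and W is conditioned on, so the path is blocked at W.
Path 4: S → B → A ← W ← C ← D
  W is a chain here and W is conditioned on, so the path is blocked at W.
Every path is blocked, so S and D are d-separated given {A, M, W}.

Yes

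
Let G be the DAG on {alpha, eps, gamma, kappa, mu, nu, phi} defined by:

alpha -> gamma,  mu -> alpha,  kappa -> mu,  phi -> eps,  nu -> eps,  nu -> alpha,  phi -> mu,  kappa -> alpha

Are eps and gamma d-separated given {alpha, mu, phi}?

Enumerating the 3 paths from eps to gamma and testing each for blocking by {alpha, mu, phi}:
Path 1: eps ← phi → mu ← kappa → alpha → gamma
  phi is a fork here and phi is conditioned on, so the path is blocked at phi.
Path 2: eps ← phi → mu → alpha → gamma
  phi is a fork here and phi is conditioned on, so the path is blocked at phi.
Path 3: eps ← nu → alpha → gamma
  alpha is a chain here and alpha is conditioned on, so the path is blocked at alpha.
Every path is blocked, so eps and gamma are d-separated given {alpha, mu, phi}.

Yes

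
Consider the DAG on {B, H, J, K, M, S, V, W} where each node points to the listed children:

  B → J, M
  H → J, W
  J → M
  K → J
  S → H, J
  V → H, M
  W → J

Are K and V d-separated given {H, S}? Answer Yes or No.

5 paths connect K and V; each must be blocked for d-separation to hold:
Path 1: K → J ← H ← V
  J is a collider here and neither J nor any of its descendants is conditioned on, so the collider stays closed — the path is blocked at J.
Path 2: K → J ← B → M ← V
  J is a collider here and neither J nor any of its descendants is conditioned on, so the collider stays closed — the path is blocked at J.
Path 3: K → J → M ← V
  M is a collider here and neither M nor any of its descendants is conditioned on, so the collider stays closed — the path is blocked at M.
Path 4: K → J ← W ← H ← V
  J is a collider here and neither J nor any of its descendants is conditioned on, so the collider stays closed — the path is blocked at J.
Path 5: K → J ← S → H ← V
  J is a collider here and neither J nor any of its descendants is conditioned on, so the collider stays closed — the path is blocked at J.
All paths are blocked; K ⊥ V | {H, S} holds.

Yes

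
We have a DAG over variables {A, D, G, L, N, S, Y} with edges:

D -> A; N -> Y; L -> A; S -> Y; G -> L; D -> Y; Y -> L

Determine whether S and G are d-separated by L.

No

Enumerating the 2 paths from S to G and testing each for blocking by {L}:
  1. S → Y ← D → A ← L ← G — Y:collider[open]; D:fork[open]; A:collider[blocks]; L:chain[blocks] ⇒ blocked
  2. S → Y → L ← G — Y:chain[open]; L:collider[open] ⇒ active
Since the path S → Y → L ← G is active, S and G are not d-separated given {L}.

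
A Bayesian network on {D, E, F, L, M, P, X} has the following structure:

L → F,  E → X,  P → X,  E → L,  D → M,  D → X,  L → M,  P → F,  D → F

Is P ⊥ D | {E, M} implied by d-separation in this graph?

There are 6 undirected paths between P and D; checking each against the conditioning set {E, M}:
Path 1: P → F ← L → M ← D
  F is a collider here and neither F nor any of its descendants is conditioned on, so the collider stays closed — the path is blocked at F.
Path 2: P → F ← L ← E → X ← D
  F is a collider here and neither F nor any of its descendants is conditioned on, so the collider stays closed — the path is blocked at F.
Path 3: P → F ← D
  F is a collider here and neither F nor any of its descendants is conditioned on, so the collider stays closed — the path is blocked at F.
Path 4: P → X ← E → L → M ← D
  X is a collider here and neither X nor any of its descendants is conditioned on, so the collider stays closed — the path is blocked at X.
Path 5: P → X ← E → L → F ← D
  X is a collider here and neither X nor any of its descendants is conditioned on, so the collider stays closed — the path is blocked at X.
Path 6: P → X ← D
  X is a collider here and neither X nor any of its descendants is conditioned on, so the collider stays closed — the path is blocked at X.
Since every path is blocked, d-separation holds.

Yes — P and D are d-separated given {E, M}.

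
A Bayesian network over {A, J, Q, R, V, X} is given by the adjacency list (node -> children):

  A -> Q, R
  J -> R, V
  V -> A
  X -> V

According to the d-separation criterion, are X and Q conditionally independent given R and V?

Enumerating the 2 paths from X to Q and testing each for blocking by {R, V}:
  1. X → V → A → Q — V:chain[blocks]; A:chain[open] ⇒ blocked
  2. X → V ← J → R ← A → Q — V:collider[open]; J:fork[open]; R:collider[open]; A:fork[open] ⇒ active
Since the path X → V ← J → R ← A → Q is active, X and Q are not d-separated given {R, V}.

No — X and Q are not d-separated given {R, V}.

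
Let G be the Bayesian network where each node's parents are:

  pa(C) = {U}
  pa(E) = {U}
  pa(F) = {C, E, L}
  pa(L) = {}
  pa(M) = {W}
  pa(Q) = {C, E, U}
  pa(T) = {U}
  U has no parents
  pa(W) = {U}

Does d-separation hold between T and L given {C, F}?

No — T and L are not d-separated given {C, F}.

There are 6 undirected paths between T and L; checking each against the conditioning set {C, F}:
Path 1: T ← U → Q ← E → F ← L
  Q is a collider here and neither Q nor any of its descendants is conditioned on, so the collider stays closed — the path is blocked at Q.
Path 2: T ← U → Q ← C → F ← L
  Q is a collider here and neither Q nor any of its descendants is conditioned on, so the collider stays closed — the path is blocked at Q.
Path 3: T ← U → E → Q ← C → F ← L
  Q is a collider here and neither Q nor any of its descendants is conditioned on, so the collider stays closed — the path is blocked at Q.
Path 4: T ← U → E → F ← L
  U is a fork and U is not conditioned on; E is a chain and E is not conditioned on; F is a collider and F is conditioned on, which opens it — no node blocks this path, so it is active.
Path 5: T ← U → C → Q ← E → F ← L
  C is a chain here and C is conditioned on, so the path is blocked at C.
Path 6: T ← U → C → F ← L
  C is a chain here and C is conditioned on, so the path is blocked at C.
At least one path is unblocked, so d-separation fails.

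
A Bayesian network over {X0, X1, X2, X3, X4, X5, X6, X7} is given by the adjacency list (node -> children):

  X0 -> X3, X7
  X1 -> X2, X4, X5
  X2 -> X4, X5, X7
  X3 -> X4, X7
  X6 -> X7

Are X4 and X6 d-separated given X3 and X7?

We examine all 5 paths between X4 and X6:
  1. X4 ← X2 → X7 ← X6 — X2:fork[open]; X7:collider[open] ⇒ active
  2. X4 ← X1 → X5 ← X2 → X7 ← X6 — X1:fork[open]; X5:collider[blocks]; X2:fork[open]; X7:collider[open] ⇒ blocked
  3. X4 ← X1 → X2 → X7 ← X6 — X1:fork[open]; X2:chain[open]; X7:collider[open] ⇒ active
  4. X4 ← X3 ← X0 → X7 ← X6 — X3:chain[blocks]; X0:fork[open]; X7:collider[open] ⇒ blocked
  5. X4 ← X3 → X7 ← X6 — X3:fork[blocks]; X7:collider[open] ⇒ blocked
At least one path is unblocked, so d-separation fails.

No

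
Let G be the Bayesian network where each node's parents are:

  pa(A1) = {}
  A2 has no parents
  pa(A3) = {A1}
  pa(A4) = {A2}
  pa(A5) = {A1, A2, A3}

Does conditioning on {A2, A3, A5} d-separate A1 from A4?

Yes

There are 2 undirected paths between A1 and A4; checking each against the conditioning set {A2, A3, A5}:
  1. A1 → A3 → A5 ← A2 → A4 — A3:chain[blocks]; A5:collider[open]; A2:fork[blocks] ⇒ blocked
  2. A1 → A5 ← A2 → A4 — A5:collider[open]; A2:fork[blocks] ⇒ blocked
Every path is blocked, so A1 and A4 are d-separated given {A2, A3, A5}.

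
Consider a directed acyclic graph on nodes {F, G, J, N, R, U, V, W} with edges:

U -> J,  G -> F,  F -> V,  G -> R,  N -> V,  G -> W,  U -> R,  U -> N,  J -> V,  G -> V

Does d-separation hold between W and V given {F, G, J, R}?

There are 4 undirected paths between W and V; checking each against the conditioning set {F, G, J, R}:
Path 1: W ← G → R ← U → J → V
  G is a fork here and G is conditioned on, so the path is blocked at G.
Path 2: W ← G → R ← U → N → V
  G is a fork here and G is conditioned on, so the path is blocked at G.
Path 3: W ← G → F → V
  G is a fork here and G is conditioned on, so the path is blocked at G.
Path 4: W ← G → V
  G is a fork here and G is conditioned on, so the path is blocked at G.
All paths are blocked; W ⊥ V | {F, G, J, R} holds.

Yes — W and V are d-separated given {F, G, J, R}.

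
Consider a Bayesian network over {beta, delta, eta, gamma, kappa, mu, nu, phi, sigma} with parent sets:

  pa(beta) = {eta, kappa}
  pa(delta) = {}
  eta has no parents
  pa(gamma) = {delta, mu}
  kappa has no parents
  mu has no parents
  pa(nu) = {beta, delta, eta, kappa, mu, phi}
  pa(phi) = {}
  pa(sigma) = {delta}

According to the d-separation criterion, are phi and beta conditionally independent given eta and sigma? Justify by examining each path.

3 paths connect phi and beta; each must be blocked for d-separation to hold:
Path 1: phi → nu ← eta → beta
  nu is a collider here and neither nu nor any of its descendants is conditioned on, so the collider stays closed — the path is blocked at nu.
Path 2: phi → nu ← beta
  nu is a collider here and neither nu nor any of its descendants is conditioned on, so the collider stays closed — the path is blocked at nu.
Path 3: phi → nu ← kappa → beta
  nu is a collider here and neither nu nor any of its descendants is conditioned on, so the collider stays closed — the path is blocked at nu.
Since every path is blocked, d-separation holds.

Yes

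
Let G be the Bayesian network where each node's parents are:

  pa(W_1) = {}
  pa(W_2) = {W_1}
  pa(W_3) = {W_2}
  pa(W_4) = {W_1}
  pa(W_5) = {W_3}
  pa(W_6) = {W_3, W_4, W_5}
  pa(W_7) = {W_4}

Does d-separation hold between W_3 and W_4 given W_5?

No

3 paths connect W_3 and W_4; each must be blocked for d-separation to hold:
Path 1: W_3 ← W_2 ← W_1 → W_4
  W_2 is a chain and W_2 is not conditioned on; W_1 is a fork and W_1 is not conditioned on — no node blocks this path, so it is active.
Path 2: W_3 → W_6 ← W_4
  W_6 is a collider here and neither W_6 nor any of its descendants is conditioned on, so the collider stays closed — the path is blocked at W_6.
Path 3: W_3 → W_5 → W_6 ← W_4
  W_5 is a chain here and W_5 is conditioned on, so the path is blocked at W_5.
Since the path W_3 ← W_2 ← W_1 → W_4 is active, W_3 and W_4 are not d-separated given {W_5}.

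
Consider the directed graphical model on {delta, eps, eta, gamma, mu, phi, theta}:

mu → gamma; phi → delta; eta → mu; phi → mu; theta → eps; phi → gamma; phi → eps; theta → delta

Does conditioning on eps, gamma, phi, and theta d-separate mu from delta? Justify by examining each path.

Yes

Enumerating the 4 paths from mu to delta and testing each for blocking by {eps, gamma, phi, theta}:
Path 1: mu ← phi → delta
  phi is a fork here and phi is conditioned on, so the path is blocked at phi.
Path 2: mu ← phi → eps ← theta → delta
  phi is a fork here and phi is conditioned on, so the path is blocked at phi.
Path 3: mu → gamma ← phi → delta
  phi is a fork here and phi is conditioned on, so the path is blocked at phi.
Path 4: mu → gamma ← phi → eps ← theta → delta
  phi is a fork here and phi is conditioned on, so the path is blocked at phi.
All paths are blocked; mu ⊥ delta | {eps, gamma, phi, theta} holds.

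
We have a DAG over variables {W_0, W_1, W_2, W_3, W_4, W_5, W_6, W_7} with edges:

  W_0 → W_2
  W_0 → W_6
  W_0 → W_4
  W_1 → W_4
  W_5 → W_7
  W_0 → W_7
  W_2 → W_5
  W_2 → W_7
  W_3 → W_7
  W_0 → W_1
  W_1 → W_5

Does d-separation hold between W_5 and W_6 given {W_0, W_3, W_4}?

Yes

Enumerating the 6 paths from W_5 to W_6 and testing each for blocking by {W_0, W_3, W_4}:
  1. W_5 ← W_2 ← W_0 → W_6 — W_2:chain[open]; W_0:fork[blocks] ⇒ blocked
  2. W_5 ← W_2 → W_7 ← W_0 → W_6 — W_2:fork[open]; W_7:collider[blocks]; W_0:fork[blocks] ⇒ blocked
  3. W_5 → W_7 ← W_2 ← W_0 → W_6 — W_7:collider[blocks]; W_2:chain[open]; W_0:fork[blocks] ⇒ blocked
  4. W_5 → W_7 ← W_0 → W_6 — W_7:collider[blocks]; W_0:fork[blocks] ⇒ blocked
  5. W_5 ← W_1 ← W_0 → W_6 — W_1:chain[open]; W_0:fork[blocks] ⇒ blocked
  6. W_5 ← W_1 → W_4 ← W_0 → W_6 — W_1:fork[open]; W_4:collider[open]; W_0:fork[blocks] ⇒ blocked
Since every path is blocked, d-separation holds.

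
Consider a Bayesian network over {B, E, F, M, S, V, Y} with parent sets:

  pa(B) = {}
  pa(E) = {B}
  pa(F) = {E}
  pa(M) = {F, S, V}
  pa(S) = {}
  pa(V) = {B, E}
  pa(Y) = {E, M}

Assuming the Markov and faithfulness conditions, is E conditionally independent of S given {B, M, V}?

Enumerating the 4 paths from E to S and testing each for blocking by {B, M, V}:
  1. E → Y ← M ← S — Y:collider[blocks]; M:chain[blocks] ⇒ blocked
  2. E ← B → V → M ← S — B:fork[blocks]; V:chain[blocks]; M:collider[open] ⇒ blocked
  3. E → F → M ← S — F:chain[open]; M:collider[open] ⇒ active
  4. E → V → M ← S — V:chain[blocks]; M:collider[open] ⇒ blocked
Because an active path exists, E and S are not d-separated.

No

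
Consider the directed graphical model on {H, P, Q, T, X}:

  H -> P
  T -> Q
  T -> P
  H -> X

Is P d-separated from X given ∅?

The only undirected path from P to X is:
Path 1: P ← H → X
  H is a fork and H is not conditioned on — no node blocks this path, so it is active.
At least one path is unblocked, so d-separation fails.

No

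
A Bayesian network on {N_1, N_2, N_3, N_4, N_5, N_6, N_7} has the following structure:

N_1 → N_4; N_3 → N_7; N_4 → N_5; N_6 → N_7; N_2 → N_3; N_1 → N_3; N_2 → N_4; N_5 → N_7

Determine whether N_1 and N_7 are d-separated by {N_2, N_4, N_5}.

Enumerating the 4 paths from N_1 to N_7 and testing each for blocking by {N_2, N_4, N_5}:
Path 1: N_1 → N_3 ← N_2 → N_4 → N_5 → N_7
  N_3 is a collider here and neither N_3 nor any of its descendants is conditioned on, so the collider stays closed — the path is blocked at N_3.
Path 2: N_1 → N_3 → N_7
  N_3 is a chain and N_3 is not conditioned on — no node blocks this path, so it is active.
Path 3: N_1 → N_4 ← N_2 → N_3 → N_7
  N_2 is a fork here and N_2 is conditioned on, so the path is blocked at N_2.
Path 4: N_1 → N_4 → N_5 → N_7
  N_4 is a chain here and N_4 is conditioned on, so the path is blocked at N_4.
Because an active path exists, N_1 and N_7 are not d-separated.

No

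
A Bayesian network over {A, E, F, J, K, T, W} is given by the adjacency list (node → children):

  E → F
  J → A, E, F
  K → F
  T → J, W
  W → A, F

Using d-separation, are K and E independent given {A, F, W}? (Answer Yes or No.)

Enumerating the 4 paths from K to E and testing each for blocking by {A, F, W}:
  1. K → F ← W ← T → J → E — F:collider[open]; W:chain[blocks]; T:fork[open]; J:chain[open] ⇒ blocked
  2. K → F ← W → A ← J → E — F:collider[open]; W:fork[blocks]; A:collider[open]; J:fork[open] ⇒ blocked
  3. K → F ← J → E — F:collider[open]; J:fork[open] ⇒ active
  4. K → F ← E — F:collider[open] ⇒ active
Since the path K → F ← J → E is active, K and E are not d-separated given {A, F, W}.

No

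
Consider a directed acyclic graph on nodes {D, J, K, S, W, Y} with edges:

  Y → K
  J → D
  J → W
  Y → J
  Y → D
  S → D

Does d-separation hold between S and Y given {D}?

2 paths connect S and Y; each must be blocked for d-separation to hold:
Path 1: S → D ← J ← Y
  D is a collider and D is conditioned on, which opens it; J is a chain and J is not conditioned on — no node blocks this path, so it is active.
Path 2: S → D ← Y
  D is a collider and D is conditioned on, which opens it — no node blocks this path, so it is active.
Since the path S → D ← J ← Y is active, S and Y are not d-separated given {D}.

No — S and Y are not d-separated given {D}.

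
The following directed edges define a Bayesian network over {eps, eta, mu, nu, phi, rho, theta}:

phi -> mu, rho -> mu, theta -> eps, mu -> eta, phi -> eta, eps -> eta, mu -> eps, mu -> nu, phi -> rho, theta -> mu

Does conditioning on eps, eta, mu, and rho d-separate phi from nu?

We examine all 5 paths between phi and nu:
  1. phi → mu → nu — mu:chain[blocks] ⇒ blocked
  2. phi → eta ← eps ← mu → nu — eta:collider[open]; eps:chain[blocks]; mu:fork[blocks] ⇒ blocked
  3. phi → eta ← eps ← theta → mu → nu — eta:collider[open]; eps:chain[blocks]; theta:fork[open]; mu:chain[blocks] ⇒ blocked
  4. phi → eta ← mu → nu — eta:collider[open]; mu:fork[blocks] ⇒ blocked
  5. phi → rho → mu → nu — rho:chain[blocks]; mu:chain[blocks] ⇒ blocked
Every path is blocked, so phi and nu are d-separated given {eps, eta, mu, rho}.

Yes — phi and nu are d-separated given {eps, eta, mu, rho}.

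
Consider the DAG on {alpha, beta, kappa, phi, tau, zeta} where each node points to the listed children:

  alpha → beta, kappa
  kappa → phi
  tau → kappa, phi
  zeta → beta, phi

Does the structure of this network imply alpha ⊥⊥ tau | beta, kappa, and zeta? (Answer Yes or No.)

No

4 paths connect alpha and tau; each must be blocked for d-separation to hold:
Path 1: alpha → beta ← zeta → phi ← tau
  zeta is a fork here and zeta is conditioned on, so the path is blocked at zeta.
Path 2: alpha → beta ← zeta → phi ← kappa ← tau
  zeta is a fork here and zeta is conditioned on, so the path is blocked at zeta.
Path 3: alpha → kappa ← tau
  kappa is a collider and kappa is conditioned on, which opens it — no node blocks this path, so it is active.
Path 4: alpha → kappa → phi ← tau
  kappa is a chain here and kappa is conditioned on, so the path is blocked at kappa.
At least one path is unblocked, so d-separation fails.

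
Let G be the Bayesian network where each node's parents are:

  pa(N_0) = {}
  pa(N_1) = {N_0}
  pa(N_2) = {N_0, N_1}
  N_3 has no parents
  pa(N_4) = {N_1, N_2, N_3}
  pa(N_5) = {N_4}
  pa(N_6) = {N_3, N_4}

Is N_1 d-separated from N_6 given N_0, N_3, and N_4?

Yes

6 paths connect N_1 and N_6; each must be blocked for d-separation to hold:
Path 1: N_1 ← N_0 → N_2 → N_4 ← N_3 → N_6
  N_0 is a fork here and N_0 is conditioned on, so the path is blocked at N_0.
Path 2: N_1 ← N_0 → N_2 → N_4 → N_6
  N_0 is a fork here and N_0 is conditioned on, so the path is blocked at N_0.
Path 3: N_1 → N_2 → N_4 ← N_3 → N_6
  N_3 is a fork here and N_3 is conditioned on, so the path is blocked at N_3.
Path 4: N_1 → N_2 → N_4 → N_6
  N_4 is a chain here and N_4 is conditioned on, so the path is blocked at N_4.
Path 5: N_1 → N_4 ← N_3 → N_6
  N_3 is a fork here and N_3 is conditioned on, so the path is blocked at N_3.
Path 6: N_1 → N_4 → N_6
  N_4 is a chain here and N_4 is conditioned on, so the path is blocked at N_4.
All paths are blocked; N_1 ⊥ N_6 | {N_0, N_3, N_4} holds.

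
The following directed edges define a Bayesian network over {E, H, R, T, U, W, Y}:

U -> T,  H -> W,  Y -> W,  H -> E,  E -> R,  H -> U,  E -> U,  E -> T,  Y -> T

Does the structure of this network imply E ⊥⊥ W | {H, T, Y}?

Yes — E and W are d-separated given {H, T, Y}.

There are 6 undirected paths between E and W; checking each against the conditioning set {H, T, Y}:
Path 1: E → U → T ← Y → W
  Y is a fork here and Y is conditioned on, so the path is blocked at Y.
Path 2: E → U ← H → W
  H is a fork here and H is conditioned on, so the path is blocked at H.
Path 3: E → T ← U ← H → W
  H is a fork here and H is conditioned on, so the path is blocked at H.
Path 4: E → T ← Y → W
  Y is a fork here and Y is conditioned on, so the path is blocked at Y.
Path 5: E ← H → U → T ← Y → W
  H is a fork here and H is conditioned on, so the path is blocked at H.
Path 6: E ← H → W
  H is a fork here and H is conditioned on, so the path is blocked at H.
Every path is blocked, so E and W are d-separated given {H, T, Y}.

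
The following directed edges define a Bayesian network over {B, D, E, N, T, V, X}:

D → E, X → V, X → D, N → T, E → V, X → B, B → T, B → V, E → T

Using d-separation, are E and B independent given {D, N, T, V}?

There are 5 undirected paths between E and B; checking each against the conditioning set {D, N, T, V}:
  1. E → T ← B — T:collider[open] ⇒ active
  2. E ← D ← X → B — D:chain[blocks]; X:fork[open] ⇒ blocked
  3. E ← D ← X → V ← B — D:chain[blocks]; X:fork[open]; V:collider[open] ⇒ blocked
  4. E → V ← B — V:collider[open] ⇒ active
  5. E → V ← X → B — V:collider[open]; X:fork[open] ⇒ active
Because an active path exists, E and B are not d-separated.

No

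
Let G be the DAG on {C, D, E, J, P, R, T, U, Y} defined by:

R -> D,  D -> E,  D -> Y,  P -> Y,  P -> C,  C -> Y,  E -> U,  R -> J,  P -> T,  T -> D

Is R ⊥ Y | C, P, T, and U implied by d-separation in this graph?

No

3 paths connect R and Y; each must be blocked for d-separation to hold:
Path 1: R → D ← T ← P → C → Y
  T is a chain here and T is conditioned on, so the path is blocked at T.
Path 2: R → D ← T ← P → Y
  T is a chain here and T is conditioned on, so the path is blocked at T.
Path 3: R → D → Y
  D is a chain and D is not conditioned on — no node blocks this path, so it is active.
At least one path is unblocked, so d-separation fails.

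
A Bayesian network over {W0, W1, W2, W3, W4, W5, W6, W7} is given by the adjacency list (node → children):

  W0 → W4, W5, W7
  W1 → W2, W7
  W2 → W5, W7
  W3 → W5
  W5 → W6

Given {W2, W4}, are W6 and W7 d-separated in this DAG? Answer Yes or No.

No — W6 and W7 are not d-separated given {W2, W4}.

3 paths connect W6 and W7; each must be blocked for d-separation to hold:
Path 1: W6 ← W5 ← W0 → W7
  W5 is a chain and W5 is not conditioned on; W0 is a fork and W0 is not conditioned on — no node blocks this path, so it is active.
Path 2: W6 ← W5 ← W2 ← W1 → W7
  W2 is a chain here and W2 is conditioned on, so the path is blocked at W2.
Path 3: W6 ← W5 ← W2 → W7
  W2 is a fork here and W2 is conditioned on, so the path is blocked at W2.
Because an active path exists, W6 and W7 are not d-separated.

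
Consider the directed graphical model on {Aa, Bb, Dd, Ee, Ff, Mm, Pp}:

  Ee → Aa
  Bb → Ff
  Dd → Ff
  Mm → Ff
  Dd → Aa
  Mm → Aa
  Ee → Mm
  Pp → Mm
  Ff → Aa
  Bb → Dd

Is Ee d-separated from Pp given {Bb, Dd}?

Yes — Ee and Pp are d-separated given {Bb, Dd}.

We examine all 5 paths between Ee and Pp:
  1. Ee → Mm ← Pp — Mm:collider[blocks] ⇒ blocked
  2. Ee → Aa ← Ff ← Mm ← Pp — Aa:collider[blocks]; Ff:chain[open]; Mm:chain[open] ⇒ blocked
  3. Ee → Aa ← Mm ← Pp — Aa:collider[blocks]; Mm:chain[open] ⇒ blocked
  4. Ee → Aa ← Dd → Ff ← Mm ← Pp — Aa:collider[blocks]; Dd:fork[blocks]; Ff:collider[blocks]; Mm:chain[open] ⇒ blocked
  5. Ee → Aa ← Dd ← Bb → Ff ← Mm ← Pp — Aa:collider[blocks]; Dd:chain[blocks]; Bb:fork[blocks]; Ff:collider[blocks]; Mm:chain[open] ⇒ blocked
All paths are blocked; Ee ⊥ Pp | {Bb, Dd} holds.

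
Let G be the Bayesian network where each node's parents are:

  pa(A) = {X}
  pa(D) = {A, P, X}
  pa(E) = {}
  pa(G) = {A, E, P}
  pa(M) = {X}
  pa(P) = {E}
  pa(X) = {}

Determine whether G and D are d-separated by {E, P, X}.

There are 4 undirected paths between G and D; checking each against the conditioning set {E, P, X}:
  1. G ← E → P → D — E:fork[blocks]; P:chain[blocks] ⇒ blocked
  2. G ← A ← X → D — A:chain[open]; X:fork[blocks] ⇒ blocked
  3. G ← A → D — A:fork[open] ⇒ active
  4. G ← P → D — P:fork[blocks] ⇒ blocked
Since the path G ← A → D is active, G and D are not d-separated given {E, P, X}.

No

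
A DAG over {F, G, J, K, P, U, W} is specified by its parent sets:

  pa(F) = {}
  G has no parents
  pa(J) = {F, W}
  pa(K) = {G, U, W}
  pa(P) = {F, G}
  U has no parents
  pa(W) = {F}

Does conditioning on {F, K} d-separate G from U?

3 paths connect G and U; each must be blocked for d-separation to hold:
  1. G → P ← F → W → K ← U — P:collider[blocks]; F:fork[blocks]; W:chain[open]; K:collider[open] ⇒ blocked
  2. G → P ← F → J ← W → K ← U — P:collider[blocks]; F:fork[blocks]; J:collider[blocks]; W:fork[open]; K:collider[open] ⇒ blocked
  3. G → K ← U — K:collider[open] ⇒ active
At least one path is unblocked, so d-separation fails.

No — G and U are not d-separated given {F, K}.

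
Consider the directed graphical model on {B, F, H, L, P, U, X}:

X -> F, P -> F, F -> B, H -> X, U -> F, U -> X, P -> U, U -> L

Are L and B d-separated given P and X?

Enumerating the 3 paths from L to B and testing each for blocking by {P, X}:
Path 1: L ← U ← P → F → B
  P is a fork here and P is conditioned on, so the path is blocked at P.
Path 2: L ← U → X → F → B
  X is a chain here and X is conditioned on, so the path is blocked at X.
Path 3: L ← U → F → B
  U is a fork and U is not conditioned on; F is a chain and F is not conditioned on — no node blocks this path, so it is active.
Because an active path exists, L and B are not d-separated.

No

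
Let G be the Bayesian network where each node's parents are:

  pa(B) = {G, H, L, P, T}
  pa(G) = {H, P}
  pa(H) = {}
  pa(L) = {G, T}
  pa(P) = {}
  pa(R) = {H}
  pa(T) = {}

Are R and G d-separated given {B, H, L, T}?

We examine all 5 paths between R and G:
  1. R ← H → B ← T → L ← G — H:fork[blocks]; B:collider[open]; T:fork[blocks]; L:collider[open] ⇒ blocked
  2. R ← H → B ← L ← G — H:fork[blocks]; B:collider[open]; L:chain[blocks] ⇒ blocked
  3. R ← H → B ← G — H:fork[blocks]; B:collider[open] ⇒ blocked
  4. R ← H → B ← P → G — H:fork[blocks]; B:collider[open]; P:fork[open] ⇒ blocked
  5. R ← H → G — H:fork[blocks] ⇒ blocked
All paths are blocked; R ⊥ G | {B, H, L, T} holds.

Yes — R and G are d-separated given {B, H, L, T}.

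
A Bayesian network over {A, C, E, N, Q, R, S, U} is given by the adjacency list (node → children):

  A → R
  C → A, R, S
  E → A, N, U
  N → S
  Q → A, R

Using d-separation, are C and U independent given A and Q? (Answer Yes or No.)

No — C and U are not d-separated given {A, Q}.

We examine all 4 paths between C and U:
  1. C → S ← N ← E → U — S:collider[blocks]; N:chain[open]; E:fork[open] ⇒ blocked
  2. C → A ← E → U — A:collider[open]; E:fork[open] ⇒ active
  3. C → R ← Q → A ← E → U — R:collider[blocks]; Q:fork[blocks]; A:collider[open]; E:fork[open] ⇒ blocked
  4. C → R ← A ← E → U — R:collider[blocks]; A:chain[blocks]; E:fork[open] ⇒ blocked
Since the path C → A ← E → U is active, C and U are not d-separated given {A, Q}.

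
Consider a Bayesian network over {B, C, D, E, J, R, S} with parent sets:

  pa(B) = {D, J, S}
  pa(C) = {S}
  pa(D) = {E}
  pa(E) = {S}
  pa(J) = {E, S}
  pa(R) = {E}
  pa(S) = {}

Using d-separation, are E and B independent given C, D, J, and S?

Yes

There are 5 undirected paths between E and B; checking each against the conditioning set {C, D, J, S}:
  1. E → D → B — D:chain[blocks] ⇒ blocked
  2. E ← S → B — S:fork[blocks] ⇒ blocked
  3. E ← S → J → B — S:fork[blocks]; J:chain[blocks] ⇒ blocked
  4. E → J ← S → B — J:collider[open]; S:fork[blocks] ⇒ blocked
  5. E → J → B — J:chain[blocks] ⇒ blocked
Every path is blocked, so E and B are d-separated given {C, D, J, S}.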